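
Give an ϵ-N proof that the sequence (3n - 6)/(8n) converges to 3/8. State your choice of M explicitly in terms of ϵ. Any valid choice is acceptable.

M = (3/4)/ϵ

Let ϵ > 0 be given. For n ≥ 1, |(3n - 6)/(8n) − (3/8)| = |-48|/(8(8n)) = 48/(8(8n)).
Since 8n ≥ 8n for n ≥ 1, this is ≤ 48/(8·8n) = (3/4)/n.
So |(3n - 6)/(8n) − (3/8)| < ϵ whenever n > (3/4)/ϵ.
Take M = (3/4)/ϵ. If n > M then |(3n - 6)/(8n) − (3/8)| ≤ (3/4)/n < ϵ.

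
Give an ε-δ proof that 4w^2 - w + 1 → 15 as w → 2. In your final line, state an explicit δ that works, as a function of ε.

Let ε > 0 be given. We want δ > 0 such that 0 < |w − 2| < δ implies |(4w^2 - w + 1) − 15| < ε.
(4w^2 - w + 1) − 15 = 4w^2 - w - 14 = (w − 2)(4w + 7).
So |(4w^2 - w + 1) − 15| = |w − 2|·|4w + 7|.
Require δ ≤ 2. Then |w − 2| < 2 gives |w| < 4, and by the triangle inequality |4w + 7| ≤ 4·4 + 7 = 23.
Hence |(4w^2 - w + 1) − 15| ≤ 23|w − 2| < ε provided |w − 2| < ε/23.
Choosing δ = min(2, ε/23) ensures both conditions, hence |(4w^2 - w + 1) − 15| < ε.

δ = min(2, ε/23)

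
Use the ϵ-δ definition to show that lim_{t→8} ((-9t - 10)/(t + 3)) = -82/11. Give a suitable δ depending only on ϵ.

Suppose ϵ > 0. We want δ > 0 with 0 < |t − 8| < δ ⇒ |(-9t - 10)/(t + 3) + 82/11| < ϵ.
Combining over a common denominator, (-9t - 10)/(t + 3) + 82/11 = [(-9t - 10)·11 − (-82)·(t + 3)] / [11·(t + 3)] = -17(t − 8) / (11(t + 3)).
So |(-9t - 10)/(t + 3) + 82/11| = 17|t − 8| / (11·|t + 3|).
Restrict δ ≤ 11/2. Then |t − 8| < 11/2 gives |t + 3| = |(t − 8) + 11| ≥ 11 − 11/2 = 11/2.
Hence |(-9t - 10)/(t + 3) + 82/11| < 17|t − 8|/(11·(11/2)) = (34/121)|t − 8|, which is < ϵ once |t − 8| < (121/34)ϵ.
Take δ = min(11/2, (121/34)ϵ). Then 0 < |t − 8| < δ forces both bounds, so |(-9t - 10)/(t + 3) + 82/11| < ϵ.

δ = min(11/2, (121/34)ϵ)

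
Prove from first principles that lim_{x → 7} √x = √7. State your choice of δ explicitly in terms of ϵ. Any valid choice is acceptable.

δ = min(7, √7·ϵ)

Suppose ϵ > 0. We want δ > 0 such that 0 < |x − 7| < δ implies |√x − √7| < ϵ.
Multiplying by the conjugate, |√x − √7| = |x − 7|/(√x + √7).
Restrict δ ≤ 7 so that |x − 7| < 7 forces x > 0, and then √x + √7 > √7.
Hence |√x − √7| < |x − 7|/√7, which is < ϵ once |x − 7| < √7·ϵ.
Take δ = min(7, √7·ϵ). If 0 < |x − 7| < δ then x > 0 and |√x − √7| < |x − 7|/√7 < ϵ.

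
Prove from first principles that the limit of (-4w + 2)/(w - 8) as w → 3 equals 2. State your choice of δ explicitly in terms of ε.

Let ε > 0 be given. We want δ > 0 with 0 < |w − 3| < δ ⇒ |(-4w + 2)/(w - 8) − 2| < ε.
Combining over a common denominator, (-4w + 2)/(w - 8) − 2 = [(-4w + 2)·(-5) − (-10)·(w - 8)] / [(-5)·(w - 8)] = 30(w − 3) / ((-5)(w - 8)).
So |(-4w + 2)/(w - 8) − 2| = 30|w − 3| / (5·|w − 8|).
Require δ ≤ 5/2, so |w − 8| ≥ |-5| − |w − 3| > 5 − 5/2 = 5/2.
Hence |(-4w + 2)/(w - 8) − 2| < 30|w − 3|/(5·(5/2)) = (12/5)|w − 3|, which is < ε once |w − 3| < (5/12)ε.
Take δ = min(5/2, (5/12)ε). Then 0 < |w − 3| < δ forces both bounds, so |(-4w + 2)/(w - 8) − 2| < ε.

δ = min(5/2, (5/12)ε)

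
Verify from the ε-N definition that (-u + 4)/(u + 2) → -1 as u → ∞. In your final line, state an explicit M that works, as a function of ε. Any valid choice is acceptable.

Let ε > 0. We seek M > 0 such that u > M implies |(-u + 4)/(u + 2) + 1| < ε.
(-u + 4)/(u + 2) + 1 = ((-u + 4) − (-1)(u + 2)) / ((u + 2)) = 6/((u + 2)).
For u > 0 we have u + 2 > u, so |(-u + 4)/(u + 2) + 1| = 6/((u + 2)) < 6/(u) = 6/u.
Thus |(-u + 4)/(u + 2) + 1| < ε whenever u > 6/ε.
Take M = 6/ε. If u > M then |(-u + 4)/(u + 2) + 1| < 6/u < ε.

M = 6/ε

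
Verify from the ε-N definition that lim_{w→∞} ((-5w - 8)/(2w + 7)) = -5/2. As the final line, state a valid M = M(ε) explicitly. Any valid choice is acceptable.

Let ε > 0. We seek M > 0 such that w > M implies |(-5w - 8)/(2w + 7) + 5/2| < ε.
(-5w - 8)/(2w + 7) + 5/2 = (2(-5w - 8) − (-5)(2w + 7)) / (2(2w + 7)) = 19/(2(2w + 7)).
For w > 0 we have 2w + 7 > 2w, so |(-5w - 8)/(2w + 7) + 5/2| = 19/(2(2w + 7)) < 19/(2·2w) = (19/4)/w.
Thus |(-5w - 8)/(2w + 7) + 5/2| < ε whenever w > (19/4)/ε.
Take M = (19/4)/ε. If w > M then |(-5w - 8)/(2w + 7) + 5/2| < (19/4)/w < ε.

M = (19/4)/ε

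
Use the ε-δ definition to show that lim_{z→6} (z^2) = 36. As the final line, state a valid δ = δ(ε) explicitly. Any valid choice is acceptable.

δ = min(2, ε/14)

Suppose ε > 0. We seek δ > 0 with 0 < |z − 6| < δ ⇒ |z^2 − 36| < ε.
Factor: z^2 − 36 = (z − 6)(z + 6), so |z^2 − 36| = |z − 6|·|z + 6|.
Restrict δ ≤ 2. Then |z − 6| < 2 gives |z| < 8, so by the triangle inequality |z + 6| ≤ 8 + 6 = 14.
Hence |z^2 − 36| ≤ 14|z − 6|, which is < ε once |z − 6| < ε/14.
Take δ = min(2, ε/14). If 0 < |z − 6| < δ then both bounds hold and |z^2 − 36| ≤ 14|z − 6| < 14·(ε/14) = ε.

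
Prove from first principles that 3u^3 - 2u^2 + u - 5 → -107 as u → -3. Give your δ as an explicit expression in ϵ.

Let ϵ > 0. We want δ > 0 such that 0 < |u + 3| < δ implies |(3u^3 - 2u^2 + u - 5) + 107| < ϵ.
(3u^3 - 2u^2 + u - 5) + 107 = 3u^3 - 2u^2 + u + 102 = (u + 3)(3u^2 - 11u + 34).
So |(3u^3 - 2u^2 + u - 5) + 107| = |u + 3|·|3u^2 - 11u + 34|.
Assume first that |u + 3| < 1, so |u| < 4. Then |3u^2 - 11u + 34| ≤ 3·4^2 + 11·4 + 34 = 126.
Hence |(3u^3 - 2u^2 + u - 5) + 107| ≤ 126|u + 3| < ϵ provided |u + 3| < ϵ/126.
Choosing δ = min(1, ϵ/126) ensures both conditions, hence |(3u^3 - 2u^2 + u - 5) + 107| < ϵ.

δ = min(1, ϵ/126)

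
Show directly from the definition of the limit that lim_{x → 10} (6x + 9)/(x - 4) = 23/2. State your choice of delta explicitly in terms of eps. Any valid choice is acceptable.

delta = min(3, (6/11)eps)

Fix eps > 0. We want delta > 0 with 0 < |x − 10| < delta ⇒ |(6x + 9)/(x - 4) − (23/2)| < eps.
Combining over a common denominator, (6x + 9)/(x - 4) − (23/2) = [(6x + 9)·6 − 69·(x - 4)] / [6·(x - 4)] = -33(x − 10) / (6(x - 4)).
So |(6x + 9)/(x - 4) − (23/2)| = 33|x − 10| / (6·|x − 4|).
Restrict delta ≤ 3. Then |x − 10| < 3 gives |x − 4| = |(x − 10) + 6| ≥ 6 − 3 = 3.
Hence |(6x + 9)/(x - 4) − (23/2)| < 33|x − 10|/(6·3) = (11/6)|x − 10|, which is < eps once |x − 10| < (6/11)eps.
Take delta = min(3, (6/11)eps). Then 0 < |x − 10| < delta forces both bounds, so |(6x + 9)/(x - 4) − (23/2)| < eps.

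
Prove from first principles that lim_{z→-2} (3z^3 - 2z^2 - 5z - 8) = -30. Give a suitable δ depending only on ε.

δ = min(1, ε/62)

Fix ε > 0. We want δ > 0 such that 0 < |z + 2| < δ implies |(3z^3 - 2z^2 - 5z - 8) + 30| < ε.
(3z^3 - 2z^2 - 5z - 8) + 30 = 3z^3 - 2z^2 - 5z + 22 = (z + 2)(3z^2 - 8z + 11).
So |(3z^3 - 2z^2 - 5z - 8) + 30| = |z + 2|·|3z^2 - 8z + 11|.
Require δ ≤ 1. Then |z + 2| < 1 gives |z| < 3, and by the triangle inequality |3z^2 - 8z + 11| ≤ 3·3^2 + 8·3 + 11 = 62.
Hence |(3z^3 - 2z^2 - 5z - 8) + 30| ≤ 62|z + 2| < ε provided |z + 2| < ε/62.
Take δ = min(1, ε/62). Then 0 < |z + 2| < δ gives both |z + 2| < 1 and |z + 2| < ε/62, so |(3z^3 - 2z^2 - 5z - 8) + 30| < ε.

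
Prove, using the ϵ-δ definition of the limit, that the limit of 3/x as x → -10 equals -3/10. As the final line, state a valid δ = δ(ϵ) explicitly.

Let ϵ > 0 be given. We seek δ > 0 such that 0 < |x + 10| < δ implies |3/x + 3/10| < ϵ.
|3/x + 3/10| = 3·|-10 − x|/(10·|x|) = 3|x + 10|/(10|x|).
Require δ ≤ 5 so that |x| > 10 − 5 = 5, hence 10|x| > 50.
Then |3/x + 3/10| < 3|x + 10|/50, which is < ϵ when |x + 10| < (50/3)ϵ.
Take δ = min(5, (50/3)ϵ). Then 0 < |x + 10| < δ gives both |x + 10| < 5 and |x + 10| < (50/3)ϵ, so |3/x + 3/10| < ϵ.

δ = min(5, (50/3)ϵ)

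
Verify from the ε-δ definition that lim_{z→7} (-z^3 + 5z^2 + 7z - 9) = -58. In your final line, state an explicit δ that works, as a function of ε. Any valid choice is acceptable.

Fix ε > 0. We want δ > 0 such that 0 < |z − 7| < δ implies |(-z^3 + 5z^2 + 7z - 9) + 58| < ε.
(-z^3 + 5z^2 + 7z - 9) + 58 = -z^3 + 5z^2 + 7z + 49 = (z − 7)(-z^2 - 2z - 7).
So |(-z^3 + 5z^2 + 7z - 9) + 58| = |z − 7|·|-z^2 - 2z - 7|.
Require δ ≤ 1. Then |z − 7| < 1 gives |z| < 8, and by the triangle inequality |-z^2 - 2z - 7| ≤ 8^2 + 2·8 + 7 = 87.
Hence |(-z^3 + 5z^2 + 7z - 9) + 58| ≤ 87|z − 7| < ε provided |z − 7| < ε/87.
Choosing δ = min(1, ε/87) ensures both conditions, hence |(-z^3 + 5z^2 + 7z - 9) + 58| < ε.

δ = min(1, ε/87)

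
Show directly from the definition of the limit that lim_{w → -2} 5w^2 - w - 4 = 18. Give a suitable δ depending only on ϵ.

Let ϵ > 0 be given. We want δ > 0 such that 0 < |w + 2| < δ implies |(5w^2 - w - 4) − 18| < ϵ.
(5w^2 - w - 4) − 18 = 5w^2 - w - 22 = (w + 2)(5w - 11).
So |(5w^2 - w - 4) − 18| = |w + 2|·|5w - 11|.
Assume first that |w + 2| < 1, so |w| < 3. Then |5w - 11| ≤ 5·3 + 11 = 26.
Hence |(5w^2 - w - 4) − 18| ≤ 26|w + 2| < ϵ provided |w + 2| < ϵ/26.
Choosing δ = min(1, ϵ/26) ensures both conditions, hence |(5w^2 - w - 4) − 18| < ϵ.

δ = min(1, ϵ/26)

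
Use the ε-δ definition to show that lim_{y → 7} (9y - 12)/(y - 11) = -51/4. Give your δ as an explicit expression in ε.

Let ε > 0 be given. We want δ > 0 with 0 < |y − 7| < δ ⇒ |(9y - 12)/(y - 11) + 51/4| < ε.
Combining over a common denominator, (9y - 12)/(y - 11) + 51/4 = [(9y - 12)·(-4) − 51·(y - 11)] / [(-4)·(y - 11)] = -87(y − 7) / ((-4)(y - 11)).
So |(9y - 12)/(y - 11) + 51/4| = 87|y − 7| / (4·|y − 11|).
Restrict δ ≤ 2. Then |y − 7| < 2 gives |y − 11| = |(y − 7) + (-4)| ≥ 4 − 2 = 2.
Hence |(9y - 12)/(y - 11) + 51/4| < 87|y − 7|/(4·2) = (87/8)|y − 7|, which is < ε once |y − 7| < (8/87)ε.
Take δ = min(2, (8/87)ε). Then 0 < |y − 7| < δ forces both bounds, so |(9y - 12)/(y - 11) + 51/4| < ε.

δ = min(2, (8/87)ε)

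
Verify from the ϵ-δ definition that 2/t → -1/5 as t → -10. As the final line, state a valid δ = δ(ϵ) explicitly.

δ = min(5, 25ϵ)

Suppose ϵ > 0. We seek δ > 0 such that 0 < |t + 10| < δ implies |2/t + 1/5| < ϵ.
|2/t + 1/5| = 2·|-10 − t|/(10·|t|) = 2|t + 10|/(10|t|).
Require δ ≤ 5 so that |t| > 10 − 5 = 5, hence 10|t| > 50.
Then |2/t + 1/5| < 2|t + 10|/50, which is < ϵ when |t + 10| < 25ϵ.
Take δ = min(5, 25ϵ). Then 0 < |t + 10| < δ gives both |t + 10| < 5 and |t + 10| < 25ϵ, so |2/t + 1/5| < ϵ.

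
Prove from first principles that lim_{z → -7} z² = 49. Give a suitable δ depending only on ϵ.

Let ϵ > 0 be given. We seek δ > 0 with 0 < |z + 7| < δ ⇒ |z² − 49| < ϵ.
Factor: z² − 49 = (z + 7)(z - 7), so |z² − 49| = |z + 7|·|z - 7|.
Impose δ ≤ 1 so that |z| < 8; then |z - 7| ≤ 15.
Hence |z² − 49| ≤ 15|z + 7|, which is < ϵ once |z + 7| < ϵ/15.
Take δ = min(1, ϵ/15). If 0 < |z + 7| < δ then both bounds hold and |z² − 49| ≤ 15|z + 7| < 15·(ϵ/15) = ϵ.

δ = min(1, ϵ/15)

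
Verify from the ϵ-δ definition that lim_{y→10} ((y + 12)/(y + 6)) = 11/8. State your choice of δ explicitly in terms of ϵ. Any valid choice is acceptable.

Let ϵ > 0. We want δ > 0 with 0 < |y − 10| < δ ⇒ |(y + 12)/(y + 6) − (11/8)| < ϵ.
Combining over a common denominator, (y + 12)/(y + 6) − (11/8) = [(y + 12)·16 − 22·(y + 6)] / [16·(y + 6)] = -6(y − 10) / (16(y + 6)).
So |(y + 12)/(y + 6) − (11/8)| = 6|y − 10| / (16·|y + 6|).
Require δ ≤ 8, so |y + 6| ≥ |16| − |y − 10| > 16 − 8 = 8.
Hence |(y + 12)/(y + 6) − (11/8)| < 6|y − 10|/(16·8) = (3/64)|y − 10|, which is < ϵ once |y − 10| < (64/3)ϵ.
Take δ = min(8, (64/3)ϵ). Then 0 < |y − 10| < δ forces both bounds, so |(y + 12)/(y + 6) − (11/8)| < ϵ.

δ = min(8, (64/3)ϵ)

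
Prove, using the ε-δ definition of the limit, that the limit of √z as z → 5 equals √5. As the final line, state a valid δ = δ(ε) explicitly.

Fix ε > 0. We want δ > 0 such that 0 < |z − 5| < δ implies |√z − √5| < ε.
Multiplying by the conjugate, |√z − √5| = |z − 5|/(√z + √5).
Restrict δ ≤ 5 so that |z − 5| < 5 forces z > 0, and then √z + √5 > √5.
Hence |√z − √5| < |z − 5|/√5, which is < ε once |z − 5| < √5·ε.
Take δ = min(5, √5·ε). If 0 < |z − 5| < δ then z > 0 and |√z − √5| < |z − 5|/√5 < ε.

δ = min(5, √5·ε)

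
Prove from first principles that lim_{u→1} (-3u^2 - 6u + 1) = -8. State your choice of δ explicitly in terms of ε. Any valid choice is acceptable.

δ = min(1, ε/15)

Fix ε > 0. We want δ > 0 such that 0 < |u − 1| < δ implies |(-3u^2 - 6u + 1) + 8| < ε.
(-3u^2 - 6u + 1) + 8 = -3u^2 - 6u + 9 = (u − 1)(-3u - 9).
So |(-3u^2 - 6u + 1) + 8| = |u − 1|·|-3u - 9|.
Require δ ≤ 1. Then |u − 1| < 1 gives |u| < 2, and by the triangle inequality |-3u - 9| ≤ 3·2 + 9 = 15.
Hence |(-3u^2 - 6u + 1) + 8| ≤ 15|u − 1| < ε provided |u − 1| < ε/15.
Choosing δ = min(1, ε/15) ensures both conditions, hence |(-3u^2 - 6u + 1) + 8| < ε.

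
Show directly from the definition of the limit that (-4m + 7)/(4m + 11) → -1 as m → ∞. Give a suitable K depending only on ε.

K = (9/2)/ε

Let ε > 0. For m ≥ 1, |(-4m + 7)/(4m + 11) + 1| = |72|/(4(4m + 11)) = 72/(4(4m + 11)).
Since 4m + 11 ≥ 4m for m ≥ 1, this is ≤ 72/(4·4m) = (9/2)/m.
So |(-4m + 7)/(4m + 11) + 1| < ε whenever m > (9/2)/ε.
Take K = (9/2)/ε. If m > K then |(-4m + 7)/(4m + 11) + 1| ≤ (9/2)/m < ε.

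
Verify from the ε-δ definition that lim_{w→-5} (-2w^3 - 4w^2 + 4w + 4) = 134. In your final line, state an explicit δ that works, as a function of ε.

Suppose ε > 0. We want δ > 0 such that 0 < |w + 5| < δ implies |(-2w^3 - 4w^2 + 4w + 4) − 134| < ε.
(-2w^3 - 4w^2 + 4w + 4) − 134 = -2w^3 - 4w^2 + 4w - 130 = (w + 5)(-2w^2 + 6w - 26).
So |(-2w^3 - 4w^2 + 4w + 4) − 134| = |w + 5|·|-2w^2 + 6w - 26|.
Require δ ≤ 2. Then |w + 5| < 2 gives |w| < 7, and by the triangle inequality |-2w^2 + 6w - 26| ≤ 2·7^2 + 6·7 + 26 = 166.
Hence |(-2w^3 - 4w^2 + 4w + 4) − 134| ≤ 166|w + 5| < ε provided |w + 5| < ε/166.
Choosing δ = min(2, ε/166) ensures both conditions, hence |(-2w^3 - 4w^2 + 4w + 4) − 134| < ε.

δ = min(2, ε/166)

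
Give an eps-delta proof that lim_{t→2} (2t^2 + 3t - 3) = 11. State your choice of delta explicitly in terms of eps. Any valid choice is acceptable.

delta = min(1, eps/13)

Let eps > 0 be given. We want delta > 0 such that 0 < |t − 2| < delta implies |(2t^2 + 3t - 3) − 11| < eps.
(2t^2 + 3t - 3) − 11 = 2t^2 + 3t - 14 = (t − 2)(2t + 7).
So |(2t^2 + 3t - 3) − 11| = |t − 2|·|2t + 7|.
Assume first that |t − 2| < 1, so |t| < 3. Then |2t + 7| ≤ 2·3 + 7 = 13.
Hence |(2t^2 + 3t - 3) − 11| ≤ 13|t − 2| < eps provided |t − 2| < eps/13.
Choosing delta = min(1, eps/13) ensures both conditions, hence |(2t^2 + 3t - 3) − 11| < eps.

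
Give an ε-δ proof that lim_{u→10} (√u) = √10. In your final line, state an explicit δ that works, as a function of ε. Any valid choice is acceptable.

δ = min(10, √10·ε)

Fix ε > 0. We want δ > 0 such that 0 < |u − 10| < δ implies |√u − √10| < ε.
Rationalise: √u − √10 = (u − 10)/(√u + √10), so |√u − √10| = |u − 10|/(√u + √10).
Restrict δ ≤ 10 so that |u − 10| < 10 forces u > 0, and then √u + √10 > √10.
Hence |√u − √10| < |u − 10|/√10, which is < ε once |u − 10| < √10·ε.
Take δ = min(10, √10·ε). If 0 < |u − 10| < δ then u > 0 and |√u − √10| < |u − 10|/√10 < ε.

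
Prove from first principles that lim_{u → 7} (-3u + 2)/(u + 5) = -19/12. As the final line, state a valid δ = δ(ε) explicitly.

δ = min(6, (72/17)ε)

Suppose ε > 0. We want δ > 0 with 0 < |u − 7| < δ ⇒ |(-3u + 2)/(u + 5) + 19/12| < ε.
Combining over a common denominator, (-3u + 2)/(u + 5) + 19/12 = [(-3u + 2)·12 − (-19)·(u + 5)] / [12·(u + 5)] = -17(u − 7) / (12(u + 5)).
So |(-3u + 2)/(u + 5) + 19/12| = 17|u − 7| / (12·|u + 5|).
Require δ ≤ 6, so |u + 5| ≥ |12| − |u − 7| > 12 − 6 = 6.
Hence |(-3u + 2)/(u + 5) + 19/12| < 17|u − 7|/(12·6) = (17/72)|u − 7|, which is < ε once |u − 7| < (72/17)ε.
Take δ = min(6, (72/17)ε). Then 0 < |u − 7| < δ forces both bounds, so |(-3u + 2)/(u + 5) + 19/12| < ε.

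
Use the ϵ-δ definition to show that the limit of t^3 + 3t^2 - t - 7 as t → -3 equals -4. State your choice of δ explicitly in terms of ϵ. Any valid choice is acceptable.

δ = min(1, ϵ/17)

Fix ϵ > 0. We want δ > 0 such that 0 < |t + 3| < δ implies |(t^3 + 3t^2 - t - 7) + 4| < ϵ.
(t^3 + 3t^2 - t - 7) + 4 = t^3 + 3t^2 - t - 3 = (t + 3)(t^2 - 1).
So |(t^3 + 3t^2 - t - 7) + 4| = |t + 3|·|t^2 - 1|.
Assume first that |t + 3| < 1, so |t| < 4. Then |t^2 - 1| ≤ 4^2 + 1 = 17.
Hence |(t^3 + 3t^2 - t - 7) + 4| ≤ 17|t + 3| < ϵ provided |t + 3| < ϵ/17.
Choosing δ = min(1, ϵ/17) ensures both conditions, hence |(t^3 + 3t^2 - t - 7) + 4| < ϵ.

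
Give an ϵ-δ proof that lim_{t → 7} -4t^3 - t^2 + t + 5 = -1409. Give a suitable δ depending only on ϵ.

δ = min(1, ϵ/690)

Suppose ϵ > 0. We want δ > 0 such that 0 < |t − 7| < δ implies |(-4t^3 - t^2 + t + 5) + 1409| < ϵ.
(-4t^3 - t^2 + t + 5) + 1409 = -4t^3 - t^2 + t + 1414 = (t − 7)(-4t^2 - 29t - 202).
So |(-4t^3 - t^2 + t + 5) + 1409| = |t − 7|·|-4t^2 - 29t - 202|.
Assume first that |t − 7| < 1, so |t| < 8. Then |-4t^2 - 29t - 202| ≤ 4·8^2 + 29·8 + 202 = 690.
Hence |(-4t^3 - t^2 + t + 5) + 1409| ≤ 690|t − 7| < ϵ provided |t − 7| < ϵ/690.
Take δ = min(1, ϵ/690). Then 0 < |t − 7| < δ gives both |t − 7| < 1 and |t − 7| < ϵ/690, so |(-4t^3 - t^2 + t + 5) + 1409| < ϵ.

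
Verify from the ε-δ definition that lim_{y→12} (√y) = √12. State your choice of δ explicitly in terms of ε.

Let ε > 0 be given. We want δ > 0 such that 0 < |y − 12| < δ implies |√y − √12| < ε.
Rationalise: √y − √12 = (y − 12)/(√y + √12), so |√y − √12| = |y − 12|/(√y + √12).
Restrict δ ≤ 12 so that |y − 12| < 12 forces y > 0, and then √y + √12 > √12.
Hence |√y − √12| < |y − 12|/√12, which is < ε once |y − 12| < √12·ε.
Take δ = min(12, √12·ε). If 0 < |y − 12| < δ then y > 0 and |√y − √12| < |y − 12|/√12 < ε.

δ = min(12, √12·ε)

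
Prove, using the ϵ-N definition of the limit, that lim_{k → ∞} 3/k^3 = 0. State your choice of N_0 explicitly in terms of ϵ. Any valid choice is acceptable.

N_0 = (3/ϵ)^{1/3}

Suppose ϵ > 0. For k ≥ 1, |3/k^3 − 0| = 3/k^3.
3/k^3 < ϵ ⇔ k^3 > 3/ϵ ⇔ k > (3/ϵ)^{1/3}.
Take N_0 = (3/ϵ)^{1/3}. Then k > N_0 implies 3/k^3 < ϵ.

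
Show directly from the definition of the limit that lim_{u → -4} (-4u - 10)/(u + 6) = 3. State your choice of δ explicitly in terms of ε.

δ = min(1, (1/7)ε)

Suppose ε > 0. We want δ > 0 with 0 < |u + 4| < δ ⇒ |(-4u - 10)/(u + 6) − 3| < ε.
Combining over a common denominator, (-4u - 10)/(u + 6) − 3 = [(-4u - 10)·2 − 6·(u + 6)] / [2·(u + 6)] = -14(u + 4) / (2(u + 6)).
So |(-4u - 10)/(u + 6) − 3| = 14|u + 4| / (2·|u + 6|).
Restrict δ ≤ 1. Then |u + 4| < 1 gives |u + 6| = |(u + 4) + 2| ≥ 2 − 1 = 1.
Hence |(-4u - 10)/(u + 6) − 3| < 14|u + 4|/(2·1) = 7|u + 4|, which is < ε once |u + 4| < (1/7)ε.
Take δ = min(1, (1/7)ε). Then 0 < |u + 4| < δ forces both bounds, so |(-4u - 10)/(u + 6) − 3| < ε.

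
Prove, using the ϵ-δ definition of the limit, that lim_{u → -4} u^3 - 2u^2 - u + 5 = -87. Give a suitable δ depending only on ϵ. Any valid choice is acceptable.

δ = min(1, ϵ/78)

Let ϵ > 0 be given. We want δ > 0 such that 0 < |u + 4| < δ implies |(u^3 - 2u^2 - u + 5) + 87| < ϵ.
(u^3 - 2u^2 - u + 5) + 87 = u^3 - 2u^2 - u + 92 = (u + 4)(u^2 - 6u + 23).
So |(u^3 - 2u^2 - u + 5) + 87| = |u + 4|·|u^2 - 6u + 23|.
Require δ ≤ 1. Then |u + 4| < 1 gives |u| < 5, and by the triangle inequality |u^2 - 6u + 23| ≤ 5^2 + 6·5 + 23 = 78.
Hence |(u^3 - 2u^2 - u + 5) + 87| ≤ 78|u + 4| < ϵ provided |u + 4| < ϵ/78.
Choosing δ = min(1, ϵ/78) ensures both conditions, hence |(u^3 - 2u^2 - u + 5) + 87| < ϵ.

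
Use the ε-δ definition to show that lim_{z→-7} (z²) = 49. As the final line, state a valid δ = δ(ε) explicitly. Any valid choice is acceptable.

δ = min(1, ε/15)

Fix ε > 0. We seek δ > 0 with 0 < |z + 7| < δ ⇒ |z² − 49| < ε.
Factor: z² − 49 = (z + 7)(z - 7), so |z² − 49| = |z + 7|·|z - 7|.
Restrict δ ≤ 1. Then |z + 7| < 1 gives |z| < 8, so by the triangle inequality |z - 7| ≤ 8 + 7 = 15.
Hence |z² − 49| ≤ 15|z + 7|, which is < ε once |z + 7| < ε/15.
Take δ = min(1, ε/15). If 0 < |z + 7| < δ then both bounds hold and |z² − 49| ≤ 15|z + 7| < 15·(ε/15) = ε.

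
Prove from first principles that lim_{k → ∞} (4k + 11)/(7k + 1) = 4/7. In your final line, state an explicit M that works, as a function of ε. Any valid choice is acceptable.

M = (73/49)/ε

Let ε > 0 be given. For k ≥ 1, |(4k + 11)/(7k + 1) − (4/7)| = |73|/(7(7k + 1)) = 73/(7(7k + 1)).
Since 7k + 1 ≥ 7k for k ≥ 1, this is ≤ 73/(7·7k) = (73/49)/k.
So |(4k + 11)/(7k + 1) − (4/7)| < ε whenever k > (73/49)/ε.
Take M = (73/49)/ε. If k > M then |(4k + 11)/(7k + 1) − (4/7)| ≤ (73/49)/k < ε.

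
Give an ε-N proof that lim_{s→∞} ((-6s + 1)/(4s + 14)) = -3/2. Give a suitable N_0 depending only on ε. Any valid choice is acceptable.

N_0 = (11/2)/ε

Suppose ε > 0. We seek N_0 > 0 such that s > N_0 implies |(-6s + 1)/(4s + 14) + 3/2| < ε.
(-6s + 1)/(4s + 14) + 3/2 = (4(-6s + 1) − (-6)(4s + 14)) / (4(4s + 14)) = 88/(4(4s + 14)).
For s > 0 we have 4s + 14 > 4s, so |(-6s + 1)/(4s + 14) + 3/2| = 88/(4(4s + 14)) < 88/(4·4s) = (11/2)/s.
Thus |(-6s + 1)/(4s + 14) + 3/2| < ε whenever s > (11/2)/ε.
Take N_0 = (11/2)/ε. If s > N_0 then |(-6s + 1)/(4s + 14) + 3/2| < (11/2)/s < ε.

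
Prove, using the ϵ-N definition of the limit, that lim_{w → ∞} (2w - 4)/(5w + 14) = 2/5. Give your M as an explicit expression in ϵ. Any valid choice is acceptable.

M = (48/25)/ϵ

Fix ϵ > 0. We seek M > 0 such that w > M implies |(2w - 4)/(5w + 14) − (2/5)| < ϵ.
(2w - 4)/(5w + 14) − (2/5) = (5(2w - 4) − 2(5w + 14)) / (5(5w + 14)) = -48/(5(5w + 14)).
For w > 0 we have 5w + 14 > 5w, so |(2w - 4)/(5w + 14) − (2/5)| = 48/(5(5w + 14)) < 48/(5·5w) = (48/25)/w.
Thus |(2w - 4)/(5w + 14) − (2/5)| < ϵ whenever w > (48/25)/ϵ.
Take M = (48/25)/ϵ. If w > M then |(2w - 4)/(5w + 14) − (2/5)| < (48/25)/w < ϵ.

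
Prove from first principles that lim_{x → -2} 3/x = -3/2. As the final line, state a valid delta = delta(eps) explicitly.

delta = min(1, (2/3)eps)

Suppose eps > 0. We seek delta > 0 such that 0 < |x + 2| < delta implies |3/x + 3/2| < eps.
|3/x + 3/2| = 3·|-2 − x|/(2·|x|) = 3|x + 2|/(2|x|).
Restrict delta ≤ 1. Then |x + 2| < 1 gives |x| > 1, so 2|x| > 2.
Then |3/x + 3/2| < 3|x + 2|/2, which is < eps when |x + 2| < (2/3)eps.
Take delta = min(1, (2/3)eps). Then 0 < |x + 2| < delta gives both |x + 2| < 1 and |x + 2| < (2/3)eps, so |3/x + 3/2| < eps.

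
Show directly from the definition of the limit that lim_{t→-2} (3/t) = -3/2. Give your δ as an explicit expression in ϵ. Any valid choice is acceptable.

δ = min(1, (2/3)ϵ)

Let ϵ > 0 be given. We seek δ > 0 such that 0 < |t + 2| < δ implies |3/t + 3/2| < ϵ.
|3/t + 3/2| = 3·|-2 − t|/(2·|t|) = 3|t + 2|/(2|t|).
Restrict δ ≤ 1. Then |t + 2| < 1 gives |t| > 1, so 2|t| > 2.
Then |3/t + 3/2| < 3|t + 2|/2, which is < ϵ when |t + 2| < (2/3)ϵ.
Take δ = min(1, (2/3)ϵ). Then 0 < |t + 2| < δ gives both |t + 2| < 1 and |t + 2| < (2/3)ϵ, so |3/t + 3/2| < ϵ.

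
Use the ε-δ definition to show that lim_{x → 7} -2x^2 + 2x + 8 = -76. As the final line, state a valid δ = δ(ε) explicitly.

δ = min(1, ε/28)

Fix ε > 0. We want δ > 0 such that 0 < |x − 7| < δ implies |(-2x^2 + 2x + 8) + 76| < ε.
(-2x^2 + 2x + 8) + 76 = -2x^2 + 2x + 84 = (x − 7)(-2x - 12).
So |(-2x^2 + 2x + 8) + 76| = |x − 7|·|-2x - 12|.
Assume first that |x − 7| < 1, so |x| < 8. Then |-2x - 12| ≤ 2·8 + 12 = 28.
Hence |(-2x^2 + 2x + 8) + 76| ≤ 28|x − 7| < ε provided |x − 7| < ε/28.
Choosing δ = min(1, ε/28) ensures both conditions, hence |(-2x^2 + 2x + 8) + 76| < ε.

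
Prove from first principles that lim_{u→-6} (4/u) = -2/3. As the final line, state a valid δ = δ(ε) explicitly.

δ = min(3, (9/2)ε)

Let ε > 0. We seek δ > 0 such that 0 < |u + 6| < δ implies |4/u + 2/3| < ε.
|4/u + 2/3| = 4·|-6 − u|/(6·|u|) = 4|u + 6|/(6|u|).
Restrict δ ≤ 3. Then |u + 6| < 3 gives |u| > 3, so 6|u| > 18.
Then |4/u + 2/3| < 4|u + 6|/18, which is < ε when |u + 6| < (9/2)ε.
Take δ = min(3, (9/2)ε). Then 0 < |u + 6| < δ gives both |u + 6| < 3 and |u + 6| < (9/2)ε, so |4/u + 2/3| < ε.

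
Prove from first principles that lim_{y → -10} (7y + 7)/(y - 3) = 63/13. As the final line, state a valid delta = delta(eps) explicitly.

delta = min(13/2, (169/56)eps)

Fix eps > 0. We want delta > 0 with 0 < |y + 10| < delta ⇒ |(7y + 7)/(y - 3) − (63/13)| < eps.
Combining over a common denominator, (7y + 7)/(y - 3) − (63/13) = [(7y + 7)·(-13) − (-63)·(y - 3)] / [(-13)·(y - 3)] = -28(y + 10) / ((-13)(y - 3)).
So |(7y + 7)/(y - 3) − (63/13)| = 28|y + 10| / (13·|y − 3|).
Restrict delta ≤ 13/2. Then |y + 10| < 13/2 gives |y − 3| = |(y + 10) + (-13)| ≥ 13 − 13/2 = 13/2.
Hence |(7y + 7)/(y - 3) − (63/13)| < 28|y + 10|/(13·(13/2)) = (56/169)|y + 10|, which is < eps once |y + 10| < (169/56)eps.
Take delta = min(13/2, (169/56)eps). Then 0 < |y + 10| < delta forces both bounds, so |(7y + 7)/(y - 3) − (63/13)| < eps.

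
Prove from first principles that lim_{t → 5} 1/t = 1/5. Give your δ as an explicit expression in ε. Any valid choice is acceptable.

Suppose ε > 0. We seek δ > 0 such that 0 < |t − 5| < δ implies |1/t − (1/5)| < ε.
|1/t − (1/5)| = |5 − t|/(5·|t|) = |t − 5|/(5|t|).
Require δ ≤ 5/2 so that |t| > 5 − 5/2 = 5/2, hence 5|t| > 25/2.
Then |1/t − (1/5)| < |t − 5|/(25/2), which is < ε when |t − 5| < (25/2)ε.
Take δ = min(5/2, (25/2)ε). Then 0 < |t − 5| < δ gives both |t − 5| < 5/2 and |t − 5| < (25/2)ε, so |1/t − (1/5)| < ε.

δ = min(5/2, (25/2)ε)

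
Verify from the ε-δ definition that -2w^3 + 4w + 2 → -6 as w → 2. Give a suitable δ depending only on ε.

Let ε > 0 be given. We want δ > 0 such that 0 < |w − 2| < δ implies |(-2w^3 + 4w + 2) + 6| < ε.
(-2w^3 + 4w + 2) + 6 = -2w^3 + 4w + 8 = (w − 2)(-2w^2 - 4w - 4).
So |(-2w^3 + 4w + 2) + 6| = |w − 2|·|-2w^2 - 4w - 4|.
Assume first that |w − 2| < 1, so |w| < 3. Then |-2w^2 - 4w - 4| ≤ 2·3^2 + 4·3 + 4 = 34.
Hence |(-2w^3 + 4w + 2) + 6| ≤ 34|w − 2| < ε provided |w − 2| < ε/34.
Choosing δ = min(1, ε/34) ensures both conditions, hence |(-2w^3 + 4w + 2) + 6| < ε.

δ = min(1, ε/34)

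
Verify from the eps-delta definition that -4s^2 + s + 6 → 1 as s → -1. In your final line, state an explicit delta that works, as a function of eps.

Suppose eps > 0. We want delta > 0 such that 0 < |s + 1| < delta implies |(-4s^2 + s + 6) − 1| < eps.
(-4s^2 + s + 6) − 1 = -4s^2 + s + 5 = (s + 1)(-4s + 5).
So |(-4s^2 + s + 6) − 1| = |s + 1|·|-4s + 5|.
Assume first that |s + 1| < 2, so |s| < 3. Then |-4s + 5| ≤ 4·3 + 5 = 17.
Hence |(-4s^2 + s + 6) − 1| ≤ 17|s + 1| < eps provided |s + 1| < eps/17.
Take delta = min(2, eps/17). Then 0 < |s + 1| < delta gives both |s + 1| < 2 and |s + 1| < eps/17, so |(-4s^2 + s + 6) − 1| < eps.

delta = min(2, eps/17)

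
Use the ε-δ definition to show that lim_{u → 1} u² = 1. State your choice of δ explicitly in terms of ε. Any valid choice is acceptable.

δ = min(2, ε/4)

Fix ε > 0. We seek δ > 0 with 0 < |u − 1| < δ ⇒ |u² − 1| < ε.
Factor: u² − 1 = (u − 1)(u + 1), so |u² − 1| = |u − 1|·|u + 1|.
Restrict δ ≤ 2. Then |u − 1| < 2 gives |u| < 3, so by the triangle inequality |u + 1| ≤ 3 + 1 = 4.
Hence |u² − 1| ≤ 4|u − 1|, which is < ε once |u − 1| < ε/4.
Take δ = min(2, ε/4). If 0 < |u − 1| < δ then both bounds hold and |u² − 1| ≤ 4|u − 1| < 4·(ε/4) = ε.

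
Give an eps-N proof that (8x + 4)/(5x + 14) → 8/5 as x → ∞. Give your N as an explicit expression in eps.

N = (92/25)/eps

Let eps > 0. We seek N > 0 such that x > N implies |(8x + 4)/(5x + 14) − (8/5)| < eps.
(8x + 4)/(5x + 14) − (8/5) = (5(8x + 4) − 8(5x + 14)) / (5(5x + 14)) = -92/(5(5x + 14)).
For x > 0 we have 5x + 14 > 5x, so |(8x + 4)/(5x + 14) − (8/5)| = 92/(5(5x + 14)) < 92/(5·5x) = (92/25)/x.
Thus |(8x + 4)/(5x + 14) − (8/5)| < eps whenever x > (92/25)/eps.
Take N = (92/25)/eps. If x > N then |(8x + 4)/(5x + 14) − (8/5)| < (92/25)/x < eps.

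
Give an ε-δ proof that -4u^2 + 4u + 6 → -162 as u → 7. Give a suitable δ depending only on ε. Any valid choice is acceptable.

Let ε > 0. We want δ > 0 such that 0 < |u − 7| < δ implies |(-4u^2 + 4u + 6) + 162| < ε.
(-4u^2 + 4u + 6) + 162 = -4u^2 + 4u + 168 = (u − 7)(-4u - 24).
So |(-4u^2 + 4u + 6) + 162| = |u − 7|·|-4u - 24|.
Assume first that |u − 7| < 1, so |u| < 8. Then |-4u - 24| ≤ 4·8 + 24 = 56.
Hence |(-4u^2 + 4u + 6) + 162| ≤ 56|u − 7| < ε provided |u − 7| < ε/56.
Choosing δ = min(1, ε/56) ensures both conditions, hence |(-4u^2 + 4u + 6) + 162| < ε.

δ = min(1, ε/56)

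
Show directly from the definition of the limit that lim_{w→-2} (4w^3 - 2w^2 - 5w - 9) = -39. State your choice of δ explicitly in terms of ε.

δ = min(2, ε/119)

Let ε > 0 be given. We want δ > 0 such that 0 < |w + 2| < δ implies |(4w^3 - 2w^2 - 5w - 9) + 39| < ε.
(4w^3 - 2w^2 - 5w - 9) + 39 = 4w^3 - 2w^2 - 5w + 30 = (w + 2)(4w^2 - 10w + 15).
So |(4w^3 - 2w^2 - 5w - 9) + 39| = |w + 2|·|4w^2 - 10w + 15|.
Require δ ≤ 2. Then |w + 2| < 2 gives |w| < 4, and by the triangle inequality |4w^2 - 10w + 15| ≤ 4·4^2 + 10·4 + 15 = 119.
Hence |(4w^3 - 2w^2 - 5w - 9) + 39| ≤ 119|w + 2| < ε provided |w + 2| < ε/119.
Choosing δ = min(2, ε/119) ensures both conditions, hence |(4w^3 - 2w^2 - 5w - 9) + 39| < ε.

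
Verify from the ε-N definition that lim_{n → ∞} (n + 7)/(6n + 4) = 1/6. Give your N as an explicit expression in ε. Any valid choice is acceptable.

Let ε > 0 be given. For n ≥ 1, |(n + 7)/(6n + 4) − (1/6)| = |38|/(6(6n + 4)) = 38/(6(6n + 4)).
Since 6n + 4 ≥ 6n for n ≥ 1, this is ≤ 38/(6·6n) = (19/18)/n.
So |(n + 7)/(6n + 4) − (1/6)| < ε whenever n > (19/18)/ε.
Take N = (19/18)/ε. If n > N then |(n + 7)/(6n + 4) − (1/6)| ≤ (19/18)/n < ε.

N = (19/18)/ε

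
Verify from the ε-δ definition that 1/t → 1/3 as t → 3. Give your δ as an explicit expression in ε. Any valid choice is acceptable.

Let ε > 0 be given. We seek δ > 0 such that 0 < |t − 3| < δ implies |1/t − (1/3)| < ε.
|1/t − (1/3)| = |3 − t|/(3·|t|) = |t − 3|/(3|t|).
Restrict δ ≤ 3/2. Then |t − 3| < 3/2 gives |t| > 3/2, so 3|t| > 9/2.
Then |1/t − (1/3)| < |t − 3|/(9/2), which is < ε when |t − 3| < (9/2)ε.
Take δ = min(3/2, (9/2)ε). Then 0 < |t − 3| < δ gives both |t − 3| < 3/2 and |t − 3| < (9/2)ε, so |1/t − (1/3)| < ε.

δ = min(3/2, (9/2)ε)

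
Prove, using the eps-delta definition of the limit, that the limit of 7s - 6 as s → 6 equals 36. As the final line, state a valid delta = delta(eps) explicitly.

Suppose eps > 0. We need delta > 0 so that 0 < |s − 6| < delta implies |(7s - 6) − 36| < eps.
Since (7s - 6) − 36 = 7(s − 6), we have |(7s - 6) − 36| = 7|s − 6|.
Thus it suffices that |s − 6| < eps/7.
Choosing delta = eps/7 gives |(7s - 6) − 36| = 7|s − 6| < eps whenever |s − 6| < delta.

delta = eps/7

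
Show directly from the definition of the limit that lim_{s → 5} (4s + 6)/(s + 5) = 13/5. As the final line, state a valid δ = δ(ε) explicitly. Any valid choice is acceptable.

Fix ε > 0. We want δ > 0 with 0 < |s − 5| < δ ⇒ |(4s + 6)/(s + 5) − (13/5)| < ε.
Combining over a common denominator, (4s + 6)/(s + 5) − (13/5) = [(4s + 6)·10 − 26·(s + 5)] / [10·(s + 5)] = 14(s − 5) / (10(s + 5)).
So |(4s + 6)/(s + 5) − (13/5)| = 14|s − 5| / (10·|s + 5|).
Require δ ≤ 5, so |s + 5| ≥ |10| − |s − 5| > 10 − 5 = 5.
Hence |(4s + 6)/(s + 5) − (13/5)| < 14|s − 5|/(10·5) = (7/25)|s − 5|, which is < ε once |s − 5| < (25/7)ε.
Take δ = min(5, (25/7)ε). Then 0 < |s − 5| < δ forces both bounds, so |(4s + 6)/(s + 5) − (13/5)| < ε.

δ = min(5, (25/7)ε)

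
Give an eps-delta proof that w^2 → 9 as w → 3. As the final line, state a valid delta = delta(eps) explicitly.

delta = min(2, eps/8)

Suppose eps > 0. We seek delta > 0 with 0 < |w − 3| < delta ⇒ |w^2 − 9| < eps.
Factor: w^2 − 9 = (w − 3)(w + 3), so |w^2 − 9| = |w − 3|·|w + 3|.
Impose delta ≤ 2 so that |w| < 5; then |w + 3| ≤ 8.
Hence |w^2 − 9| ≤ 8|w − 3|, which is < eps once |w − 3| < eps/8.
Take delta = min(2, eps/8). If 0 < |w − 3| < delta then both bounds hold and |w^2 − 9| ≤ 8|w − 3| < 8·(eps/8) = eps.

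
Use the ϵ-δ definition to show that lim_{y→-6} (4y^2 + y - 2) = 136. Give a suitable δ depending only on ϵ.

Suppose ϵ > 0. We want δ > 0 such that 0 < |y + 6| < δ implies |(4y^2 + y - 2) − 136| < ϵ.
(4y^2 + y - 2) − 136 = 4y^2 + y - 138 = (y + 6)(4y - 23).
So |(4y^2 + y - 2) − 136| = |y + 6|·|4y - 23|.
Assume first that |y + 6| < 1, so |y| < 7. Then |4y - 23| ≤ 4·7 + 23 = 51.
Hence |(4y^2 + y - 2) − 136| ≤ 51|y + 6| < ϵ provided |y + 6| < ϵ/51.
Choosing δ = min(1, ϵ/51) ensures both conditions, hence |(4y^2 + y - 2) − 136| < ϵ.

δ = min(1, ϵ/51)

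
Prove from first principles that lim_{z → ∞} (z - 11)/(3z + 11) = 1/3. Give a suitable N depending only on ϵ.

N = (44/9)/ϵ

Let ϵ > 0 be given. We seek N > 0 such that z > N implies |(z - 11)/(3z + 11) − (1/3)| < ϵ.
(z - 11)/(3z + 11) − (1/3) = (3(z - 11) − (3z + 11)) / (3(3z + 11)) = -44/(3(3z + 11)).
For z > 0 we have 3z + 11 > 3z, so |(z - 11)/(3z + 11) − (1/3)| = 44/(3(3z + 11)) < 44/(3·3z) = (44/9)/z.
Thus |(z - 11)/(3z + 11) − (1/3)| < ϵ whenever z > (44/9)/ϵ.
Take N = (44/9)/ϵ. If z > N then |(z - 11)/(3z + 11) − (1/3)| < (44/9)/z < ϵ.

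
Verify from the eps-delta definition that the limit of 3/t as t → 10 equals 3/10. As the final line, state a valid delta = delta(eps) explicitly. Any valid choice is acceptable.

delta = min(5, (50/3)eps)

Suppose eps > 0. We seek delta > 0 such that 0 < |t − 10| < delta implies |3/t − (3/10)| < eps.
|3/t − (3/10)| = 3·|10 − t|/(10·|t|) = 3|t − 10|/(10|t|).
Restrict delta ≤ 5. Then |t − 10| < 5 gives |t| > 5, so 10|t| > 50.
Then |3/t − (3/10)| < 3|t − 10|/50, which is < eps when |t − 10| < (50/3)eps.
Take delta = min(5, (50/3)eps). Then 0 < |t − 10| < delta gives both |t − 10| < 5 and |t − 10| < (50/3)eps, so |3/t − (3/10)| < eps.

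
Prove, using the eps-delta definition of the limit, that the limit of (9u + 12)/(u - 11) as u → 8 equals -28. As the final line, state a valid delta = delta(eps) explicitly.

Fix eps > 0. We want delta > 0 with 0 < |u − 8| < delta ⇒ |(9u + 12)/(u - 11) + 28| < eps.
Combining over a common denominator, (9u + 12)/(u - 11) + 28 = [(9u + 12)·(-3) − 84·(u - 11)] / [(-3)·(u - 11)] = -111(u − 8) / ((-3)(u - 11)).
So |(9u + 12)/(u - 11) + 28| = 111|u − 8| / (3·|u − 11|).
Require delta ≤ 3/2, so |u − 11| ≥ |-3| − |u − 8| > 3 − 3/2 = 3/2.
Hence |(9u + 12)/(u - 11) + 28| < 111|u − 8|/(3·(3/2)) = (74/3)|u − 8|, which is < eps once |u − 8| < (3/74)eps.
Take delta = min(3/2, (3/74)eps). Then 0 < |u − 8| < delta forces both bounds, so |(9u + 12)/(u - 11) + 28| < eps.

delta = min(3/2, (3/74)eps)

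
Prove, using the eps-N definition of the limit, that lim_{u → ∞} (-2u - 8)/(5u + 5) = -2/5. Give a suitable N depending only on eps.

N = (6/5)/eps

Fix eps > 0. We seek N > 0 such that u > N implies |(-2u - 8)/(5u + 5) + 2/5| < eps.
(-2u - 8)/(5u + 5) + 2/5 = (5(-2u - 8) − (-2)(5u + 5)) / (5(5u + 5)) = -30/(5(5u + 5)).
For u > 0 we have 5u + 5 > 5u, so |(-2u - 8)/(5u + 5) + 2/5| = 30/(5(5u + 5)) < 30/(5·5u) = (6/5)/u.
Thus |(-2u - 8)/(5u + 5) + 2/5| < eps whenever u > (6/5)/eps.
Take N = (6/5)/eps. If u > N then |(-2u - 8)/(5u + 5) + 2/5| < (6/5)/u < eps.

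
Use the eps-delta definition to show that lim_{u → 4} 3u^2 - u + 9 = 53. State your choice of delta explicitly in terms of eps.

Fix eps > 0. We want delta > 0 such that 0 < |u − 4| < delta implies |(3u^2 - u + 9) − 53| < eps.
(3u^2 - u + 9) − 53 = 3u^2 - u - 44 = (u − 4)(3u + 11).
So |(3u^2 - u + 9) − 53| = |u − 4|·|3u + 11|.
Require delta ≤ 1. Then |u − 4| < 1 gives |u| < 5, and by the triangle inequality |3u + 11| ≤ 3·5 + 11 = 26.
Hence |(3u^2 - u + 9) − 53| ≤ 26|u − 4| < eps provided |u − 4| < eps/26.
Take delta = min(1, eps/26). Then 0 < |u − 4| < delta gives both |u − 4| < 1 and |u − 4| < eps/26, so |(3u^2 - u + 9) − 53| < eps.

delta = min(1, eps/26)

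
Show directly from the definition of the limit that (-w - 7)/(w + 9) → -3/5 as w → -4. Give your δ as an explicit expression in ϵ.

δ = min(5/2, (25/4)ϵ)

Fix ϵ > 0. We want δ > 0 with 0 < |w + 4| < δ ⇒ |(-w - 7)/(w + 9) + 3/5| < ϵ.
Combining over a common denominator, (-w - 7)/(w + 9) + 3/5 = [(-w - 7)·5 − (-3)·(w + 9)] / [5·(w + 9)] = -2(w + 4) / (5(w + 9)).
So |(-w - 7)/(w + 9) + 3/5| = 2|w + 4| / (5·|w + 9|).
Restrict δ ≤ 5/2. Then |w + 4| < 5/2 gives |w + 9| = |(w + 4) + 5| ≥ 5 − 5/2 = 5/2.
Hence |(-w - 7)/(w + 9) + 3/5| < 2|w + 4|/(5·(5/2)) = (4/25)|w + 4|, which is < ϵ once |w + 4| < (25/4)ϵ.
Take δ = min(5/2, (25/4)ϵ). Then 0 < |w + 4| < δ forces both bounds, so |(-w - 7)/(w + 9) + 3/5| < ϵ.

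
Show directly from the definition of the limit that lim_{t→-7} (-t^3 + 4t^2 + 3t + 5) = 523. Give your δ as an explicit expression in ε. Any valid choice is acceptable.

Let ε > 0. We want δ > 0 such that 0 < |t + 7| < δ implies |(-t^3 + 4t^2 + 3t + 5) − 523| < ε.
(-t^3 + 4t^2 + 3t + 5) − 523 = -t^3 + 4t^2 + 3t - 518 = (t + 7)(-t^2 + 11t - 74).
So |(-t^3 + 4t^2 + 3t + 5) − 523| = |t + 7|·|-t^2 + 11t - 74|.
Require δ ≤ 2. Then |t + 7| < 2 gives |t| < 9, and by the triangle inequality |-t^2 + 11t - 74| ≤ 9^2 + 11·9 + 74 = 254.
Hence |(-t^3 + 4t^2 + 3t + 5) − 523| ≤ 254|t + 7| < ε provided |t + 7| < ε/254.
Choosing δ = min(2, ε/254) ensures both conditions, hence |(-t^3 + 4t^2 + 3t + 5) − 523| < ε.

δ = min(2, ε/254)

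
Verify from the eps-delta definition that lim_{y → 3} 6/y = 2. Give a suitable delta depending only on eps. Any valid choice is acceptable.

delta = min(3/2, (3/4)eps)

Let eps > 0 be given. We seek delta > 0 such that 0 < |y − 3| < delta implies |6/y − 2| < eps.
|6/y − 2| = 6·|3 − y|/(3·|y|) = 6|y − 3|/(3|y|).
Require delta ≤ 3/2 so that |y| > 3 − 3/2 = 3/2, hence 3|y| > 9/2.
Then |6/y − 2| < 6|y − 3|/(9/2), which is < eps when |y − 3| < (3/4)eps.
Take delta = min(3/2, (3/4)eps). Then 0 < |y − 3| < delta gives both |y − 3| < 3/2 and |y − 3| < (3/4)eps, so |6/y − 2| < eps.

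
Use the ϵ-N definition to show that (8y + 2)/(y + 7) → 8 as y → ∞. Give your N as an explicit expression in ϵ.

Suppose ϵ > 0. We seek N > 0 such that y > N implies |(8y + 2)/(y + 7) − 8| < ϵ.
(8y + 2)/(y + 7) − 8 = ((8y + 2) − 8(y + 7)) / ((y + 7)) = -54/((y + 7)).
For y > 0 we have y + 7 > y, so |(8y + 2)/(y + 7) − 8| = 54/((y + 7)) < 54/(y) = 54/y.
Thus |(8y + 2)/(y + 7) − 8| < ϵ whenever y > 54/ϵ.
Take N = 54/ϵ. If y > N then |(8y + 2)/(y + 7) − 8| < 54/y < ϵ.

N = 54/ϵ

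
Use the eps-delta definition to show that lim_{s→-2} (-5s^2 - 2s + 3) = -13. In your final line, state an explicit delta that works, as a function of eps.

Suppose eps > 0. We want delta > 0 such that 0 < |s + 2| < delta implies |(-5s^2 - 2s + 3) + 13| < eps.
(-5s^2 - 2s + 3) + 13 = -5s^2 - 2s + 16 = (s + 2)(-5s + 8).
So |(-5s^2 - 2s + 3) + 13| = |s + 2|·|-5s + 8|.
Assume first that |s + 2| < 2, so |s| < 4. Then |-5s + 8| ≤ 5·4 + 8 = 28.
Hence |(-5s^2 - 2s + 3) + 13| ≤ 28|s + 2| < eps provided |s + 2| < eps/28.
Take delta = min(2, eps/28). Then 0 < |s + 2| < delta gives both |s + 2| < 2 and |s + 2| < eps/28, so |(-5s^2 - 2s + 3) + 13| < eps.

delta = min(2, eps/28)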